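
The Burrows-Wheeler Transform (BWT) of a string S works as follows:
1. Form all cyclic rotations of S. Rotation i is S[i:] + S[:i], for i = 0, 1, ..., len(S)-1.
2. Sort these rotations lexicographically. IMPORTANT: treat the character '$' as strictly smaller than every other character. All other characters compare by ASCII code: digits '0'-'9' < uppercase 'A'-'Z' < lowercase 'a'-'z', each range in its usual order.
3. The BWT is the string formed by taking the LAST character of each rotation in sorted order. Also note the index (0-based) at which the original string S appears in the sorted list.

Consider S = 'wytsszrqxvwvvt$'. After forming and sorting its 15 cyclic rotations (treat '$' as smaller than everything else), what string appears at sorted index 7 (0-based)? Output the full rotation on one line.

All 15 rotations (rotation i = S[i:]+S[:i]):
  rot[0] = wytsszrqxvwvvt$
  rot[1] = ytsszrqxvwvvt$w
  rot[2] = tsszrqxvwvvt$wy
  rot[3] = sszrqxvwvvt$wyt
  rot[4] = szrqxvwvvt$wyts
  rot[5] = zrqxvwvvt$wytss
  rot[6] = rqxvwvvt$wytssz
  rot[7] = qxvwvvt$wytsszr
  rot[8] = xvwvvt$wytsszrq
  rot[9] = vwvvt$wytsszrqx
  rot[10] = wvvt$wytsszrqxv
  rot[11] = vvt$wytsszrqxvw
  rot[12] = vt$wytsszrqxvwv
  rot[13] = t$wytsszrqxvwvv
  rot[14] = $wytsszrqxvwvvt
Sorted (with $ < everything):
  sorted[0] = $wytsszrqxvwvvt
  sorted[1] = qxvwvvt$wytsszr
  sorted[2] = rqxvwvvt$wytssz
  sorted[3] = sszrqxvwvvt$wyt
  sorted[4] = szrqxvwvvt$wyts
  sorted[5] = t$wytsszrqxvwvv
  sorted[6] = tsszrqxvwvvt$wy
  sorted[7] = vt$wytsszrqxvwv
  sorted[8] = vvt$wytsszrqxvw
  sorted[9] = vwvvt$wytsszrqx
  sorted[10] = wvvt$wytsszrqxv
  sorted[11] = wytsszrqxvwvvt$
  sorted[12] = xvwvvt$wytsszrq
  sorted[13] = ytsszrqxvwvvt$w
  sorted[14] = zrqxvwvvt$wytss
sorted[7] = vt$wytsszrqxvwv

Answer: vt$wytsszrqxvwv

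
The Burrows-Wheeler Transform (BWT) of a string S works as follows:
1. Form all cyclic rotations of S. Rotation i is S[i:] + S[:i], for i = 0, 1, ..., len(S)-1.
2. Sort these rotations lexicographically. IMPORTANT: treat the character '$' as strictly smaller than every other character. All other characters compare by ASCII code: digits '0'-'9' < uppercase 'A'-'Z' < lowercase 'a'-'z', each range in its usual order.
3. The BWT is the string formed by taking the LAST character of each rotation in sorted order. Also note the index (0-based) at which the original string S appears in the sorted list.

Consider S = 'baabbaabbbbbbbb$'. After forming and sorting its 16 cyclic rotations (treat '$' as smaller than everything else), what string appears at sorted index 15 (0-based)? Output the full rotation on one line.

All 16 rotations (rotation i = S[i:]+S[:i]):
  rot[0] = baabbaabbbbbbbb$
  rot[1] = aabbaabbbbbbbb$b
  rot[2] = abbaabbbbbbbb$ba
  rot[3] = bbaabbbbbbbb$baa
  rot[4] = baabbbbbbbb$baab
  rot[5] = aabbbbbbbb$baabb
  rot[6] = abbbbbbbb$baabba
  rot[7] = bbbbbbbb$baabbaa
  rot[8] = bbbbbbb$baabbaab
  rot[9] = bbbbbb$baabbaabb
  rot[10] = bbbbb$baabbaabbb
  rot[11] = bbbb$baabbaabbbb
  rot[12] = bbb$baabbaabbbbb
  rot[13] = bb$baabbaabbbbbb
  rot[14] = b$baabbaabbbbbbb
  rot[15] = $baabbaabbbbbbbb
Sorted (with $ < everything):
  sorted[0] = $baabbaabbbbbbbb
  sorted[1] = aabbaabbbbbbbb$b
  sorted[2] = aabbbbbbbb$baabb
  sorted[3] = abbaabbbbbbbb$ba
  sorted[4] = abbbbbbbb$baabba
  sorted[5] = b$baabbaabbbbbbb
  sorted[6] = baabbaabbbbbbbb$
  sorted[7] = baabbbbbbbb$baab
  sorted[8] = bb$baabbaabbbbbb
  sorted[9] = bbaabbbbbbbb$baa
  sorted[10] = bbb$baabbaabbbbb
  sorted[11] = bbbb$baabbaabbbb
  sorted[12] = bbbbb$baabbaabbb
  sorted[13] = bbbbbb$baabbaabb
  sorted[14] = bbbbbbb$baabbaab
  sorted[15] = bbbbbbbb$baabbaa
sorted[15] = bbbbbbbb$baabbaa

Answer: bbbbbbbb$baabbaa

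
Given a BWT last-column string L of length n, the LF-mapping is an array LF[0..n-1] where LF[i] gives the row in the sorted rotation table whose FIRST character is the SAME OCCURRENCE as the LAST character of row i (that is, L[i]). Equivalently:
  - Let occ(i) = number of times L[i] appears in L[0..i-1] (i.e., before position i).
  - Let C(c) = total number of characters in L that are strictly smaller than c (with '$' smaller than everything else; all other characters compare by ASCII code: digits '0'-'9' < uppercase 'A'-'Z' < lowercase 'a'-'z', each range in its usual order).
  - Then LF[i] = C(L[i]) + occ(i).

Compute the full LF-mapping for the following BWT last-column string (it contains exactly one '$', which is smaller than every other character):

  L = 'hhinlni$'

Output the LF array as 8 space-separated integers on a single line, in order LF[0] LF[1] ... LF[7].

Char counts: '$':1, 'h':2, 'i':2, 'l':1, 'n':2
C (first-col start): C('$')=0, C('h')=1, C('i')=3, C('l')=5, C('n')=6
L[0]='h': occ=0, LF[0]=C('h')+0=1+0=1
L[1]='h': occ=1, LF[1]=C('h')+1=1+1=2
L[2]='i': occ=0, LF[2]=C('i')+0=3+0=3
L[3]='n': occ=0, LF[3]=C('n')+0=6+0=6
L[4]='l': occ=0, LF[4]=C('l')+0=5+0=5
L[5]='n': occ=1, LF[5]=C('n')+1=6+1=7
L[6]='i': occ=1, LF[6]=C('i')+1=3+1=4
L[7]='$': occ=0, LF[7]=C('$')+0=0+0=0

Answer: 1 2 3 6 5 7 4 0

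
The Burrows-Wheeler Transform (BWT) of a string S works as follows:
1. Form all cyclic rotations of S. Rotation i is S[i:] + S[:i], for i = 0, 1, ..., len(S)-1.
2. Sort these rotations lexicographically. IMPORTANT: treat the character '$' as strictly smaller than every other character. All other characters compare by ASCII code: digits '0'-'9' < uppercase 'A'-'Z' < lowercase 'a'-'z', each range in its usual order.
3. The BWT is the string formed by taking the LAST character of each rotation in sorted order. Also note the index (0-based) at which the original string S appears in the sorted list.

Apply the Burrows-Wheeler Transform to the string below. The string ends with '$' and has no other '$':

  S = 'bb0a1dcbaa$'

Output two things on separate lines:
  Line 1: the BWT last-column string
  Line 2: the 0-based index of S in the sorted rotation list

Answer: abaa0bbc$d1
8

Derivation:
All 11 rotations (rotation i = S[i:]+S[:i]):
  rot[0] = bb0a1dcbaa$
  rot[1] = b0a1dcbaa$b
  rot[2] = 0a1dcbaa$bb
  rot[3] = a1dcbaa$bb0
  rot[4] = 1dcbaa$bb0a
  rot[5] = dcbaa$bb0a1
  rot[6] = cbaa$bb0a1d
  rot[7] = baa$bb0a1dc
  rot[8] = aa$bb0a1dcb
  rot[9] = a$bb0a1dcba
  rot[10] = $bb0a1dcbaa
Sorted (with $ < everything):
  sorted[0] = $bb0a1dcbaa  (last char: 'a')
  sorted[1] = 0a1dcbaa$bb  (last char: 'b')
  sorted[2] = 1dcbaa$bb0a  (last char: 'a')
  sorted[3] = a$bb0a1dcba  (last char: 'a')
  sorted[4] = a1dcbaa$bb0  (last char: '0')
  sorted[5] = aa$bb0a1dcb  (last char: 'b')
  sorted[6] = b0a1dcbaa$b  (last char: 'b')
  sorted[7] = baa$bb0a1dc  (last char: 'c')
  sorted[8] = bb0a1dcbaa$  (last char: '$')
  sorted[9] = cbaa$bb0a1d  (last char: 'd')
  sorted[10] = dcbaa$bb0a1  (last char: '1')
Last column: abaa0bbc$d1
Original string S is at sorted index 8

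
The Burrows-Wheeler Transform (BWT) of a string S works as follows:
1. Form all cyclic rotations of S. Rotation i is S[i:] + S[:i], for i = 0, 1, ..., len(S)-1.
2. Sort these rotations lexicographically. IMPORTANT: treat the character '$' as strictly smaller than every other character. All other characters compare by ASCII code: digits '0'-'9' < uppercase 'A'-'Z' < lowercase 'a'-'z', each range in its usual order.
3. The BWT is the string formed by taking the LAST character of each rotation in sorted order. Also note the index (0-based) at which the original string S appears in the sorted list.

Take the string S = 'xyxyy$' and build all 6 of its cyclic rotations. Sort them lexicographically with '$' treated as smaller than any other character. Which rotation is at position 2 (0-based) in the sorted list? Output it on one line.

Answer: xyy$xy

Derivation:
All 6 rotations (rotation i = S[i:]+S[:i]):
  rot[0] = xyxyy$
  rot[1] = yxyy$x
  rot[2] = xyy$xy
  rot[3] = yy$xyx
  rot[4] = y$xyxy
  rot[5] = $xyxyy
Sorted (with $ < everything):
  sorted[0] = $xyxyy
  sorted[1] = xyxyy$
  sorted[2] = xyy$xy
  sorted[3] = y$xyxy
  sorted[4] = yxyy$x
  sorted[5] = yy$xyx
sorted[2] = xyy$xy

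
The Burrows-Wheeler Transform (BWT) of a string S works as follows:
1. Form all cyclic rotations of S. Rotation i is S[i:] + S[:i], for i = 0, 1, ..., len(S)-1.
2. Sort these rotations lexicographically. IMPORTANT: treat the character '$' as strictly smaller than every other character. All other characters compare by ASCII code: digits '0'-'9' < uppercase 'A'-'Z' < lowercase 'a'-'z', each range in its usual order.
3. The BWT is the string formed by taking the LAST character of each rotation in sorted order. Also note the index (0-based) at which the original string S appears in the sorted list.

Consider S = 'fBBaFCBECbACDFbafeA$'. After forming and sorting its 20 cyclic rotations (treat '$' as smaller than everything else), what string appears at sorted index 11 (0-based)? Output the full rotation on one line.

Answer: FCBECbACDFbafeA$fBBa

Derivation:
All 20 rotations (rotation i = S[i:]+S[:i]):
  rot[0] = fBBaFCBECbACDFbafeA$
  rot[1] = BBaFCBECbACDFbafeA$f
  rot[2] = BaFCBECbACDFbafeA$fB
  rot[3] = aFCBECbACDFbafeA$fBB
  rot[4] = FCBECbACDFbafeA$fBBa
  rot[5] = CBECbACDFbafeA$fBBaF
  rot[6] = BECbACDFbafeA$fBBaFC
  rot[7] = ECbACDFbafeA$fBBaFCB
  rot[8] = CbACDFbafeA$fBBaFCBE
  rot[9] = bACDFbafeA$fBBaFCBEC
  rot[10] = ACDFbafeA$fBBaFCBECb
  rot[11] = CDFbafeA$fBBaFCBECbA
  rot[12] = DFbafeA$fBBaFCBECbAC
  rot[13] = FbafeA$fBBaFCBECbACD
  rot[14] = bafeA$fBBaFCBECbACDF
  rot[15] = afeA$fBBaFCBECbACDFb
  rot[16] = feA$fBBaFCBECbACDFba
  rot[17] = eA$fBBaFCBECbACDFbaf
  rot[18] = A$fBBaFCBECbACDFbafe
  rot[19] = $fBBaFCBECbACDFbafeA
Sorted (with $ < everything):
  sorted[0] = $fBBaFCBECbACDFbafeA
  sorted[1] = A$fBBaFCBECbACDFbafe
  sorted[2] = ACDFbafeA$fBBaFCBECb
  sorted[3] = BBaFCBECbACDFbafeA$f
  sorted[4] = BECbACDFbafeA$fBBaFC
  sorted[5] = BaFCBECbACDFbafeA$fB
  sorted[6] = CBECbACDFbafeA$fBBaF
  sorted[7] = CDFbafeA$fBBaFCBECbA
  sorted[8] = CbACDFbafeA$fBBaFCBE
  sorted[9] = DFbafeA$fBBaFCBECbAC
  sorted[10] = ECbACDFbafeA$fBBaFCB
  sorted[11] = FCBECbACDFbafeA$fBBa
  sorted[12] = FbafeA$fBBaFCBECbACD
  sorted[13] = aFCBECbACDFbafeA$fBB
  sorted[14] = afeA$fBBaFCBECbACDFb
  sorted[15] = bACDFbafeA$fBBaFCBEC
  sorted[16] = bafeA$fBBaFCBECbACDF
  sorted[17] = eA$fBBaFCBECbACDFbaf
  sorted[18] = fBBaFCBECbACDFbafeA$
  sorted[19] = feA$fBBaFCBECbACDFba
sorted[11] = FCBECbACDFbafeA$fBBa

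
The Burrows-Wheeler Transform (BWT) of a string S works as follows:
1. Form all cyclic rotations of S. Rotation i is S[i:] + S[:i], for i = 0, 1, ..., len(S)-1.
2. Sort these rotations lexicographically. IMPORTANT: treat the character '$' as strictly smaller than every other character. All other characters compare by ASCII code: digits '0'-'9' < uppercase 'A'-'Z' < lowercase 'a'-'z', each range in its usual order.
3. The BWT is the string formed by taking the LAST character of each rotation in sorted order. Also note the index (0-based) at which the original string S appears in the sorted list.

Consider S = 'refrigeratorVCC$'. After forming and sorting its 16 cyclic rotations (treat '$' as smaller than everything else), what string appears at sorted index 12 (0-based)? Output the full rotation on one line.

Answer: ratorVCC$refrige

Derivation:
All 16 rotations (rotation i = S[i:]+S[:i]):
  rot[0] = refrigeratorVCC$
  rot[1] = efrigeratorVCC$r
  rot[2] = frigeratorVCC$re
  rot[3] = rigeratorVCC$ref
  rot[4] = igeratorVCC$refr
  rot[5] = geratorVCC$refri
  rot[6] = eratorVCC$refrig
  rot[7] = ratorVCC$refrige
  rot[8] = atorVCC$refriger
  rot[9] = torVCC$refrigera
  rot[10] = orVCC$refrigerat
  rot[11] = rVCC$refrigerato
  rot[12] = VCC$refrigerator
  rot[13] = CC$refrigeratorV
  rot[14] = C$refrigeratorVC
  rot[15] = $refrigeratorVCC
Sorted (with $ < everything):
  sorted[0] = $refrigeratorVCC
  sorted[1] = C$refrigeratorVC
  sorted[2] = CC$refrigeratorV
  sorted[3] = VCC$refrigerator
  sorted[4] = atorVCC$refriger
  sorted[5] = efrigeratorVCC$r
  sorted[6] = eratorVCC$refrig
  sorted[7] = frigeratorVCC$re
  sorted[8] = geratorVCC$refri
  sorted[9] = igeratorVCC$refr
  sorted[10] = orVCC$refrigerat
  sorted[11] = rVCC$refrigerato
  sorted[12] = ratorVCC$refrige
  sorted[13] = refrigeratorVCC$
  sorted[14] = rigeratorVCC$ref
  sorted[15] = torVCC$refrigera
sorted[12] = ratorVCC$refrige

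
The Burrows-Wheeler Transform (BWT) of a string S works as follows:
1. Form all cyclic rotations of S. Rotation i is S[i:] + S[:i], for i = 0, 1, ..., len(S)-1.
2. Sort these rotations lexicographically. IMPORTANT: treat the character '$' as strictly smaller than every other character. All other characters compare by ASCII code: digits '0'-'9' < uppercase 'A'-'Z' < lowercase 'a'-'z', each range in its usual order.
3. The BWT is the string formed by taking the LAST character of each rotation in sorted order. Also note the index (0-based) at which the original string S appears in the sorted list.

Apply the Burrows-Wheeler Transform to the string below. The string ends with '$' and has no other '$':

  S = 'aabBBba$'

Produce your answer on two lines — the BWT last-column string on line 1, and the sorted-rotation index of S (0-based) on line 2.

All 8 rotations (rotation i = S[i:]+S[:i]):
  rot[0] = aabBBba$
  rot[1] = abBBba$a
  rot[2] = bBBba$aa
  rot[3] = BBba$aab
  rot[4] = Bba$aabB
  rot[5] = ba$aabBB
  rot[6] = a$aabBBb
  rot[7] = $aabBBba
Sorted (with $ < everything):
  sorted[0] = $aabBBba  (last char: 'a')
  sorted[1] = BBba$aab  (last char: 'b')
  sorted[2] = Bba$aabB  (last char: 'B')
  sorted[3] = a$aabBBb  (last char: 'b')
  sorted[4] = aabBBba$  (last char: '$')
  sorted[5] = abBBba$a  (last char: 'a')
  sorted[6] = bBBba$aa  (last char: 'a')
  sorted[7] = ba$aabBB  (last char: 'B')
Last column: abBb$aaB
Original string S is at sorted index 4

Answer: abBb$aaB
4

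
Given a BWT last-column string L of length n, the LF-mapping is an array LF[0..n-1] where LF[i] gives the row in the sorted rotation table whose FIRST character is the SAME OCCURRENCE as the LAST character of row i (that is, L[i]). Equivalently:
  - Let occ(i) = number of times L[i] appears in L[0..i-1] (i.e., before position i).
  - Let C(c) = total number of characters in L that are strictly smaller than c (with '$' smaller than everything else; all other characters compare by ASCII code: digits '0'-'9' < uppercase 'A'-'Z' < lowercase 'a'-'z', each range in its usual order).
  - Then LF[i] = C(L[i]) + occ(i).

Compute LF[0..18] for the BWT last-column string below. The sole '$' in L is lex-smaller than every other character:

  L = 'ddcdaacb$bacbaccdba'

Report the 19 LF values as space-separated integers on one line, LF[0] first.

Char counts: '$':1, 'a':5, 'b':4, 'c':5, 'd':4
C (first-col start): C('$')=0, C('a')=1, C('b')=6, C('c')=10, C('d')=15
L[0]='d': occ=0, LF[0]=C('d')+0=15+0=15
L[1]='d': occ=1, LF[1]=C('d')+1=15+1=16
L[2]='c': occ=0, LF[2]=C('c')+0=10+0=10
L[3]='d': occ=2, LF[3]=C('d')+2=15+2=17
L[4]='a': occ=0, LF[4]=C('a')+0=1+0=1
L[5]='a': occ=1, LF[5]=C('a')+1=1+1=2
L[6]='c': occ=1, LF[6]=C('c')+1=10+1=11
L[7]='b': occ=0, LF[7]=C('b')+0=6+0=6
L[8]='$': occ=0, LF[8]=C('$')+0=0+0=0
L[9]='b': occ=1, LF[9]=C('b')+1=6+1=7
L[10]='a': occ=2, LF[10]=C('a')+2=1+2=3
L[11]='c': occ=2, LF[11]=C('c')+2=10+2=12
L[12]='b': occ=2, LF[12]=C('b')+2=6+2=8
L[13]='a': occ=3, LF[13]=C('a')+3=1+3=4
L[14]='c': occ=3, LF[14]=C('c')+3=10+3=13
L[15]='c': occ=4, LF[15]=C('c')+4=10+4=14
L[16]='d': occ=3, LF[16]=C('d')+3=15+3=18
L[17]='b': occ=3, LF[17]=C('b')+3=6+3=9
L[18]='a': occ=4, LF[18]=C('a')+4=1+4=5

Answer: 15 16 10 17 1 2 11 6 0 7 3 12 8 4 13 14 18 9 5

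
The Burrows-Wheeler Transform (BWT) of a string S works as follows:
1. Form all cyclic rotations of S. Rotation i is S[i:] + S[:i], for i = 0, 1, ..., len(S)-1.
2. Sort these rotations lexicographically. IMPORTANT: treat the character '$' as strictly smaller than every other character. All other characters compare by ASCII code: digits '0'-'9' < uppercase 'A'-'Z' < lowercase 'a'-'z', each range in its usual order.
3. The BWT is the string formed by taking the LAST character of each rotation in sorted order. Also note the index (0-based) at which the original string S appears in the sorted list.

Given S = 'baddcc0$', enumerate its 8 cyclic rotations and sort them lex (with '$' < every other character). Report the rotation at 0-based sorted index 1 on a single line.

All 8 rotations (rotation i = S[i:]+S[:i]):
  rot[0] = baddcc0$
  rot[1] = addcc0$b
  rot[2] = ddcc0$ba
  rot[3] = dcc0$bad
  rot[4] = cc0$badd
  rot[5] = c0$baddc
  rot[6] = 0$baddcc
  rot[7] = $baddcc0
Sorted (with $ < everything):
  sorted[0] = $baddcc0
  sorted[1] = 0$baddcc
  sorted[2] = addcc0$b
  sorted[3] = baddcc0$
  sorted[4] = c0$baddc
  sorted[5] = cc0$badd
  sorted[6] = dcc0$bad
  sorted[7] = ddcc0$ba
sorted[1] = 0$baddcc

Answer: 0$baddcc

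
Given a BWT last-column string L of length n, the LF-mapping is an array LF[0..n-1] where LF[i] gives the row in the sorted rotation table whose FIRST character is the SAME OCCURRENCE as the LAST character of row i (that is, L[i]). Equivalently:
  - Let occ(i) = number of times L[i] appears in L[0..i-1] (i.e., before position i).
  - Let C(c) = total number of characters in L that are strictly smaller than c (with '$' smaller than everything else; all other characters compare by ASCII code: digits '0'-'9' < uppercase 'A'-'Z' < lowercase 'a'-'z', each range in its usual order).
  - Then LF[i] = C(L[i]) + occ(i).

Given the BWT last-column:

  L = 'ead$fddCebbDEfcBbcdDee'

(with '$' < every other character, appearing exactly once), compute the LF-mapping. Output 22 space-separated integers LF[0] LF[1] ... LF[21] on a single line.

Answer: 16 6 12 0 20 13 14 2 17 7 8 3 5 21 10 1 9 11 15 4 18 19

Derivation:
Char counts: '$':1, 'B':1, 'C':1, 'D':2, 'E':1, 'a':1, 'b':3, 'c':2, 'd':4, 'e':4, 'f':2
C (first-col start): C('$')=0, C('B')=1, C('C')=2, C('D')=3, C('E')=5, C('a')=6, C('b')=7, C('c')=10, C('d')=12, C('e')=16, C('f')=20
L[0]='e': occ=0, LF[0]=C('e')+0=16+0=16
L[1]='a': occ=0, LF[1]=C('a')+0=6+0=6
L[2]='d': occ=0, LF[2]=C('d')+0=12+0=12
L[3]='$': occ=0, LF[3]=C('$')+0=0+0=0
L[4]='f': occ=0, LF[4]=C('f')+0=20+0=20
L[5]='d': occ=1, LF[5]=C('d')+1=12+1=13
L[6]='d': occ=2, LF[6]=C('d')+2=12+2=14
L[7]='C': occ=0, LF[7]=C('C')+0=2+0=2
L[8]='e': occ=1, LF[8]=C('e')+1=16+1=17
L[9]='b': occ=0, LF[9]=C('b')+0=7+0=7
L[10]='b': occ=1, LF[10]=C('b')+1=7+1=8
L[11]='D': occ=0, LF[11]=C('D')+0=3+0=3
L[12]='E': occ=0, LF[12]=C('E')+0=5+0=5
L[13]='f': occ=1, LF[13]=C('f')+1=20+1=21
L[14]='c': occ=0, LF[14]=C('c')+0=10+0=10
L[15]='B': occ=0, LF[15]=C('B')+0=1+0=1
L[16]='b': occ=2, LF[16]=C('b')+2=7+2=9
L[17]='c': occ=1, LF[17]=C('c')+1=10+1=11
L[18]='d': occ=3, LF[18]=C('d')+3=12+3=15
L[19]='D': occ=1, LF[19]=C('D')+1=3+1=4
L[20]='e': occ=2, LF[20]=C('e')+2=16+2=18
L[21]='e': occ=3, LF[21]=C('e')+3=16+3=19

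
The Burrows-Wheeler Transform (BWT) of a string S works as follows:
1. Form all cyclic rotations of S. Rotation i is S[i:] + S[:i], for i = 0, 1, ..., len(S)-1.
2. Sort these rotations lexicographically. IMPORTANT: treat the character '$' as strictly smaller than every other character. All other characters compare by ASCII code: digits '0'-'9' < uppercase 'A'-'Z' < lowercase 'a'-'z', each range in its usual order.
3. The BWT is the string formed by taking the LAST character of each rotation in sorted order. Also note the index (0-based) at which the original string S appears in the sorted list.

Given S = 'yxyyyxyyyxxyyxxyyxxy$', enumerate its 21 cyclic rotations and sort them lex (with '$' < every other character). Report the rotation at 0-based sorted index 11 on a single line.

Answer: yxxyyxxy$yxyyyxyyyxxy

Derivation:
All 21 rotations (rotation i = S[i:]+S[:i]):
  rot[0] = yxyyyxyyyxxyyxxyyxxy$
  rot[1] = xyyyxyyyxxyyxxyyxxy$y
  rot[2] = yyyxyyyxxyyxxyyxxy$yx
  rot[3] = yyxyyyxxyyxxyyxxy$yxy
  rot[4] = yxyyyxxyyxxyyxxy$yxyy
  rot[5] = xyyyxxyyxxyyxxy$yxyyy
  rot[6] = yyyxxyyxxyyxxy$yxyyyx
  rot[7] = yyxxyyxxyyxxy$yxyyyxy
  rot[8] = yxxyyxxyyxxy$yxyyyxyy
  rot[9] = xxyyxxyyxxy$yxyyyxyyy
  rot[10] = xyyxxyyxxy$yxyyyxyyyx
  rot[11] = yyxxyyxxy$yxyyyxyyyxx
  rot[12] = yxxyyxxy$yxyyyxyyyxxy
  rot[13] = xxyyxxy$yxyyyxyyyxxyy
  rot[14] = xyyxxy$yxyyyxyyyxxyyx
  rot[15] = yyxxy$yxyyyxyyyxxyyxx
  rot[16] = yxxy$yxyyyxyyyxxyyxxy
  rot[17] = xxy$yxyyyxyyyxxyyxxyy
  rot[18] = xy$yxyyyxyyyxxyyxxyyx
  rot[19] = y$yxyyyxyyyxxyyxxyyxx
  rot[20] = $yxyyyxyyyxxyyxxyyxxy
Sorted (with $ < everything):
  sorted[0] = $yxyyyxyyyxxyyxxyyxxy
  sorted[1] = xxy$yxyyyxyyyxxyyxxyy
  sorted[2] = xxyyxxy$yxyyyxyyyxxyy
  sorted[3] = xxyyxxyyxxy$yxyyyxyyy
  sorted[4] = xy$yxyyyxyyyxxyyxxyyx
  sorted[5] = xyyxxy$yxyyyxyyyxxyyx
  sorted[6] = xyyxxyyxxy$yxyyyxyyyx
  sorted[7] = xyyyxxyyxxyyxxy$yxyyy
  sorted[8] = xyyyxyyyxxyyxxyyxxy$y
  sorted[9] = y$yxyyyxyyyxxyyxxyyxx
  sorted[10] = yxxy$yxyyyxyyyxxyyxxy
  sorted[11] = yxxyyxxy$yxyyyxyyyxxy
  sorted[12] = yxxyyxxyyxxy$yxyyyxyy
  sorted[13] = yxyyyxxyyxxyyxxy$yxyy
  sorted[14] = yxyyyxyyyxxyyxxyyxxy$
  sorted[15] = yyxxy$yxyyyxyyyxxyyxx
  sorted[16] = yyxxyyxxy$yxyyyxyyyxx
  sorted[17] = yyxxyyxxyyxxy$yxyyyxy
  sorted[18] = yyxyyyxxyyxxyyxxy$yxy
  sorted[19] = yyyxxyyxxyyxxy$yxyyyx
  sorted[20] = yyyxyyyxxyyxxyyxxy$yx
sorted[11] = yxxyyxxy$yxyyyxyyyxxy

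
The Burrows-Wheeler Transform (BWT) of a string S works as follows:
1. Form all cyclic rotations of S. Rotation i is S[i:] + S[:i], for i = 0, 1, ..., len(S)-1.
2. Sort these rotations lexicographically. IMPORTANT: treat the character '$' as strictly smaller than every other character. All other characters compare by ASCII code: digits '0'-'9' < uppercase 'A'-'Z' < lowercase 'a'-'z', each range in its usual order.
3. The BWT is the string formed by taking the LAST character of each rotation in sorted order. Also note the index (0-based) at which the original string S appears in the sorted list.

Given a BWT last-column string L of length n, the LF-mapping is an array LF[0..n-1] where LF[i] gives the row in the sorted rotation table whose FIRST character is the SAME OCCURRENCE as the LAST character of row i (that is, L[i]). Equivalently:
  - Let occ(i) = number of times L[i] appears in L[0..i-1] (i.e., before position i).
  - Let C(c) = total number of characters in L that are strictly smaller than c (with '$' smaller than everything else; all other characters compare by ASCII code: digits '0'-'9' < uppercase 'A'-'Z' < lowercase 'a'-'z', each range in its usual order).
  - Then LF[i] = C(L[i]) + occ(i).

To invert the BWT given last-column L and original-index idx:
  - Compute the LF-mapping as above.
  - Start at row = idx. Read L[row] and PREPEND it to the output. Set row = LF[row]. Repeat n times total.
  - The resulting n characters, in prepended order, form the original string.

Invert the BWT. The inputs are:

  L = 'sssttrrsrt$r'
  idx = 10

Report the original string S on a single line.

LF mapping: 5 6 7 9 10 1 2 8 3 11 0 4
Walk LF starting at row 10, prepending L[row]:
  step 1: row=10, L[10]='$', prepend. Next row=LF[10]=0
  step 2: row=0, L[0]='s', prepend. Next row=LF[0]=5
  step 3: row=5, L[5]='r', prepend. Next row=LF[5]=1
  step 4: row=1, L[1]='s', prepend. Next row=LF[1]=6
  step 5: row=6, L[6]='r', prepend. Next row=LF[6]=2
  step 6: row=2, L[2]='s', prepend. Next row=LF[2]=7
  step 7: row=7, L[7]='s', prepend. Next row=LF[7]=8
  step 8: row=8, L[8]='r', prepend. Next row=LF[8]=3
  step 9: row=3, L[3]='t', prepend. Next row=LF[3]=9
  step 10: row=9, L[9]='t', prepend. Next row=LF[9]=11
  step 11: row=11, L[11]='r', prepend. Next row=LF[11]=4
  step 12: row=4, L[4]='t', prepend. Next row=LF[4]=10
Reversed output: trttrssrsrs$

Answer: trttrssrsrs$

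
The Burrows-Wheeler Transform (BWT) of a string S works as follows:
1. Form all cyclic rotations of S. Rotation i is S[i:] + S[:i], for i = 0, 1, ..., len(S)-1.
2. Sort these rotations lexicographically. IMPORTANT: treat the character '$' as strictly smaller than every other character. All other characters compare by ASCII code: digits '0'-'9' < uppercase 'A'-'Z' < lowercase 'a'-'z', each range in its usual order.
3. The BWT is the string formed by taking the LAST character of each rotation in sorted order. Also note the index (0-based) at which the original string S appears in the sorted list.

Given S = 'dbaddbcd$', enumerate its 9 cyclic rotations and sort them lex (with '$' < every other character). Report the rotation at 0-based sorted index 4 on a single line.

All 9 rotations (rotation i = S[i:]+S[:i]):
  rot[0] = dbaddbcd$
  rot[1] = baddbcd$d
  rot[2] = addbcd$db
  rot[3] = ddbcd$dba
  rot[4] = dbcd$dbad
  rot[5] = bcd$dbadd
  rot[6] = cd$dbaddb
  rot[7] = d$dbaddbc
  rot[8] = $dbaddbcd
Sorted (with $ < everything):
  sorted[0] = $dbaddbcd
  sorted[1] = addbcd$db
  sorted[2] = baddbcd$d
  sorted[3] = bcd$dbadd
  sorted[4] = cd$dbaddb
  sorted[5] = d$dbaddbc
  sorted[6] = dbaddbcd$
  sorted[7] = dbcd$dbad
  sorted[8] = ddbcd$dba
sorted[4] = cd$dbaddb

Answer: cd$dbaddb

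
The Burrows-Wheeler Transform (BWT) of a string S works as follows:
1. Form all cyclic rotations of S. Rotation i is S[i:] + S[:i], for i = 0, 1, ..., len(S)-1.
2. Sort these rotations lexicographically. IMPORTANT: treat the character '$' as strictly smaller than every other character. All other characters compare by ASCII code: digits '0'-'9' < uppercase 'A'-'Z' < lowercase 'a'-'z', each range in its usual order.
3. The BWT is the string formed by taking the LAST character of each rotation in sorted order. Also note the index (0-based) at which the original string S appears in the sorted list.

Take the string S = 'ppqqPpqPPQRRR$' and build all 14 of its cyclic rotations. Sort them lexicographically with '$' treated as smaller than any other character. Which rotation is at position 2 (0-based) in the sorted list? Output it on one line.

All 14 rotations (rotation i = S[i:]+S[:i]):
  rot[0] = ppqqPpqPPQRRR$
  rot[1] = pqqPpqPPQRRR$p
  rot[2] = qqPpqPPQRRR$pp
  rot[3] = qPpqPPQRRR$ppq
  rot[4] = PpqPPQRRR$ppqq
  rot[5] = pqPPQRRR$ppqqP
  rot[6] = qPPQRRR$ppqqPp
  rot[7] = PPQRRR$ppqqPpq
  rot[8] = PQRRR$ppqqPpqP
  rot[9] = QRRR$ppqqPpqPP
  rot[10] = RRR$ppqqPpqPPQ
  rot[11] = RR$ppqqPpqPPQR
  rot[12] = R$ppqqPpqPPQRR
  rot[13] = $ppqqPpqPPQRRR
Sorted (with $ < everything):
  sorted[0] = $ppqqPpqPPQRRR
  sorted[1] = PPQRRR$ppqqPpq
  sorted[2] = PQRRR$ppqqPpqP
  sorted[3] = PpqPPQRRR$ppqq
  sorted[4] = QRRR$ppqqPpqPP
  sorted[5] = R$ppqqPpqPPQRR
  sorted[6] = RR$ppqqPpqPPQR
  sorted[7] = RRR$ppqqPpqPPQ
  sorted[8] = ppqqPpqPPQRRR$
  sorted[9] = pqPPQRRR$ppqqP
  sorted[10] = pqqPpqPPQRRR$p
  sorted[11] = qPPQRRR$ppqqPp
  sorted[12] = qPpqPPQRRR$ppq
  sorted[13] = qqPpqPPQRRR$pp
sorted[2] = PQRRR$ppqqPpqP

Answer: PQRRR$ppqqPpqP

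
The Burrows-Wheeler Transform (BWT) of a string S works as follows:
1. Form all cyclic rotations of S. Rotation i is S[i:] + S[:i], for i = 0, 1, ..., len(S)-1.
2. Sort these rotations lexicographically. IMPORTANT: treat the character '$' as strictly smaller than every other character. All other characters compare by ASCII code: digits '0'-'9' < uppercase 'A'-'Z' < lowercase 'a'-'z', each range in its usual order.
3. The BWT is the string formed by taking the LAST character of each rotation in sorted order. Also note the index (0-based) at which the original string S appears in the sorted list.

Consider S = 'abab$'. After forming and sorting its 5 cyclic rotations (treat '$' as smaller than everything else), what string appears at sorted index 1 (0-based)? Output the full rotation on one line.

Answer: ab$ab

Derivation:
All 5 rotations (rotation i = S[i:]+S[:i]):
  rot[0] = abab$
  rot[1] = bab$a
  rot[2] = ab$ab
  rot[3] = b$aba
  rot[4] = $abab
Sorted (with $ < everything):
  sorted[0] = $abab
  sorted[1] = ab$ab
  sorted[2] = abab$
  sorted[3] = b$aba
  sorted[4] = bab$a
sorted[1] = ab$ab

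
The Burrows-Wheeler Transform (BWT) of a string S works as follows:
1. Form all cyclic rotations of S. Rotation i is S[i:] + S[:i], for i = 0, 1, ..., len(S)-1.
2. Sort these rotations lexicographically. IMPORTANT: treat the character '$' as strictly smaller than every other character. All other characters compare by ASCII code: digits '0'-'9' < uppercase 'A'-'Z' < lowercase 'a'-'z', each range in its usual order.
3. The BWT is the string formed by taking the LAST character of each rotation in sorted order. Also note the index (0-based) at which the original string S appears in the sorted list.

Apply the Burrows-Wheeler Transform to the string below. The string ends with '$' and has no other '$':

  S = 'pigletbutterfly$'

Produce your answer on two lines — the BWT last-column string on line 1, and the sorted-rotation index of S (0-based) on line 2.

Answer: yttlripgf$eetubl
9

Derivation:
All 16 rotations (rotation i = S[i:]+S[:i]):
  rot[0] = pigletbutterfly$
  rot[1] = igletbutterfly$p
  rot[2] = gletbutterfly$pi
  rot[3] = letbutterfly$pig
  rot[4] = etbutterfly$pigl
  rot[5] = tbutterfly$pigle
  rot[6] = butterfly$piglet
  rot[7] = utterfly$pigletb
  rot[8] = tterfly$pigletbu
  rot[9] = terfly$pigletbut
  rot[10] = erfly$pigletbutt
  rot[11] = rfly$pigletbutte
  rot[12] = fly$pigletbutter
  rot[13] = ly$pigletbutterf
  rot[14] = y$pigletbutterfl
  rot[15] = $pigletbutterfly
Sorted (with $ < everything):
  sorted[0] = $pigletbutterfly  (last char: 'y')
  sorted[1] = butterfly$piglet  (last char: 't')
  sorted[2] = erfly$pigletbutt  (last char: 't')
  sorted[3] = etbutterfly$pigl  (last char: 'l')
  sorted[4] = fly$pigletbutter  (last char: 'r')
  sorted[5] = gletbutterfly$pi  (last char: 'i')
  sorted[6] = igletbutterfly$p  (last char: 'p')
  sorted[7] = letbutterfly$pig  (last char: 'g')
  sorted[8] = ly$pigletbutterf  (last char: 'f')
  sorted[9] = pigletbutterfly$  (last char: '$')
  sorted[10] = rfly$pigletbutte  (last char: 'e')
  sorted[11] = tbutterfly$pigle  (last char: 'e')
  sorted[12] = terfly$pigletbut  (last char: 't')
  sorted[13] = tterfly$pigletbu  (last char: 'u')
  sorted[14] = utterfly$pigletb  (last char: 'b')
  sorted[15] = y$pigletbutterfl  (last char: 'l')
Last column: yttlripgf$eetubl
Original string S is at sorted index 9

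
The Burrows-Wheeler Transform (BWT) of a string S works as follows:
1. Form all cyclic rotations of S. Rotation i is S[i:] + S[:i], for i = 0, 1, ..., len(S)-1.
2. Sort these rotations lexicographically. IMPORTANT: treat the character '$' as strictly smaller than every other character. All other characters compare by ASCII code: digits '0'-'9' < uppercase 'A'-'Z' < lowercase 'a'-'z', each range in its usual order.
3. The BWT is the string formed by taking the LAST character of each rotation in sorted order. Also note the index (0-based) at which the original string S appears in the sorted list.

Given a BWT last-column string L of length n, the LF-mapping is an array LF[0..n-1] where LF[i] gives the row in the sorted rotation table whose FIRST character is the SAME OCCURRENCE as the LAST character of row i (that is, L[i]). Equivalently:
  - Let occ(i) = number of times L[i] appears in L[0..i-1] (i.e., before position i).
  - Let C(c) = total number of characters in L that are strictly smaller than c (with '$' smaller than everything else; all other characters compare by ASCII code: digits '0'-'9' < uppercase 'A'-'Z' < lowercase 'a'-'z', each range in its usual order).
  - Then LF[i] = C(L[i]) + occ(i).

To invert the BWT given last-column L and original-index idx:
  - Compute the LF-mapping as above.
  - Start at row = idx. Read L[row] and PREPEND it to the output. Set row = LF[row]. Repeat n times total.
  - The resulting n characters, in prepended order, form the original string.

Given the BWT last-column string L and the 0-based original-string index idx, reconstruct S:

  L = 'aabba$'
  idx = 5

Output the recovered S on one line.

Answer: babaa$

Derivation:
LF mapping: 1 2 4 5 3 0
Walk LF starting at row 5, prepending L[row]:
  step 1: row=5, L[5]='$', prepend. Next row=LF[5]=0
  step 2: row=0, L[0]='a', prepend. Next row=LF[0]=1
  step 3: row=1, L[1]='a', prepend. Next row=LF[1]=2
  step 4: row=2, L[2]='b', prepend. Next row=LF[2]=4
  step 5: row=4, L[4]='a', prepend. Next row=LF[4]=3
  step 6: row=3, L[3]='b', prepend. Next row=LF[3]=5
Reversed output: babaa$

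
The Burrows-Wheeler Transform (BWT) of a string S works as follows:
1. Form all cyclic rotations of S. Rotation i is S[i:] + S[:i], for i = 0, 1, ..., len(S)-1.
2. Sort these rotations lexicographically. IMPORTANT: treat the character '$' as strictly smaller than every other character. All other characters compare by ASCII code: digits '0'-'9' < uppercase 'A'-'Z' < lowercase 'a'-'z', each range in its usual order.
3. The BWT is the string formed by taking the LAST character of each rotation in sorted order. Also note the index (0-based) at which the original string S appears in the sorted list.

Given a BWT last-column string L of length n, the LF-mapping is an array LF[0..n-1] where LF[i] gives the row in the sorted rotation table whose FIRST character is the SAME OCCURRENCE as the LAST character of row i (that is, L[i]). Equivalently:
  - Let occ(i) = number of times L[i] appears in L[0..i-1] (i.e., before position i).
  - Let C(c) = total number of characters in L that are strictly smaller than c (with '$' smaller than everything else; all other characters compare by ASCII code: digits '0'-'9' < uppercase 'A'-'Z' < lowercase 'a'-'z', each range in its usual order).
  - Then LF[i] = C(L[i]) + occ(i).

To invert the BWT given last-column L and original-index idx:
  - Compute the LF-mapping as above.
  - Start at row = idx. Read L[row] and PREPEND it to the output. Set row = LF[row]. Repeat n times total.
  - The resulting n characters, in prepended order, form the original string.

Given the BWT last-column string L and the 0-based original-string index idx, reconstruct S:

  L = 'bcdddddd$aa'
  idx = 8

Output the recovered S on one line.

Answer: ddaddcaddb$

Derivation:
LF mapping: 3 4 5 6 7 8 9 10 0 1 2
Walk LF starting at row 8, prepending L[row]:
  step 1: row=8, L[8]='$', prepend. Next row=LF[8]=0
  step 2: row=0, L[0]='b', prepend. Next row=LF[0]=3
  step 3: row=3, L[3]='d', prepend. Next row=LF[3]=6
  step 4: row=6, L[6]='d', prepend. Next row=LF[6]=9
  step 5: row=9, L[9]='a', prepend. Next row=LF[9]=1
  step 6: row=1, L[1]='c', prepend. Next row=LF[1]=4
  step 7: row=4, L[4]='d', prepend. Next row=LF[4]=7
  step 8: row=7, L[7]='d', prepend. Next row=LF[7]=10
  step 9: row=10, L[10]='a', prepend. Next row=LF[10]=2
  step 10: row=2, L[2]='d', prepend. Next row=LF[2]=5
  step 11: row=5, L[5]='d', prepend. Next row=LF[5]=8
Reversed output: ddaddcaddb$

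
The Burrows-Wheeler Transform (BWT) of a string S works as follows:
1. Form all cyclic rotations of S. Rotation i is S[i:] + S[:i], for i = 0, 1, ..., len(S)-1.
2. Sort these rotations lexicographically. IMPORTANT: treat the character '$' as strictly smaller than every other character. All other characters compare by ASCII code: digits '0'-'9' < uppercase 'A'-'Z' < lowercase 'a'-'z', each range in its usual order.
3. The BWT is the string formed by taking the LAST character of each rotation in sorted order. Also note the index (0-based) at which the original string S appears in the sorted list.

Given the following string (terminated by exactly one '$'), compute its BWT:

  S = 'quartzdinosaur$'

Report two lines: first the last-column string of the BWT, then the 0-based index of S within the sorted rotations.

Answer: ruszdin$uaorqat
7

Derivation:
All 15 rotations (rotation i = S[i:]+S[:i]):
  rot[0] = quartzdinosaur$
  rot[1] = uartzdinosaur$q
  rot[2] = artzdinosaur$qu
  rot[3] = rtzdinosaur$qua
  rot[4] = tzdinosaur$quar
  rot[5] = zdinosaur$quart
  rot[6] = dinosaur$quartz
  rot[7] = inosaur$quartzd
  rot[8] = nosaur$quartzdi
  rot[9] = osaur$quartzdin
  rot[10] = saur$quartzdino
  rot[11] = aur$quartzdinos
  rot[12] = ur$quartzdinosa
  rot[13] = r$quartzdinosau
  rot[14] = $quartzdinosaur
Sorted (with $ < everything):
  sorted[0] = $quartzdinosaur  (last char: 'r')
  sorted[1] = artzdinosaur$qu  (last char: 'u')
  sorted[2] = aur$quartzdinos  (last char: 's')
  sorted[3] = dinosaur$quartz  (last char: 'z')
  sorted[4] = inosaur$quartzd  (last char: 'd')
  sorted[5] = nosaur$quartzdi  (last char: 'i')
  sorted[6] = osaur$quartzdin  (last char: 'n')
  sorted[7] = quartzdinosaur$  (last char: '$')
  sorted[8] = r$quartzdinosau  (last char: 'u')
  sorted[9] = rtzdinosaur$qua  (last char: 'a')
  sorted[10] = saur$quartzdino  (last char: 'o')
  sorted[11] = tzdinosaur$quar  (last char: 'r')
  sorted[12] = uartzdinosaur$q  (last char: 'q')
  sorted[13] = ur$quartzdinosa  (last char: 'a')
  sorted[14] = zdinosaur$quart  (last char: 't')
Last column: ruszdin$uaorqat
Original string S is at sorted index 7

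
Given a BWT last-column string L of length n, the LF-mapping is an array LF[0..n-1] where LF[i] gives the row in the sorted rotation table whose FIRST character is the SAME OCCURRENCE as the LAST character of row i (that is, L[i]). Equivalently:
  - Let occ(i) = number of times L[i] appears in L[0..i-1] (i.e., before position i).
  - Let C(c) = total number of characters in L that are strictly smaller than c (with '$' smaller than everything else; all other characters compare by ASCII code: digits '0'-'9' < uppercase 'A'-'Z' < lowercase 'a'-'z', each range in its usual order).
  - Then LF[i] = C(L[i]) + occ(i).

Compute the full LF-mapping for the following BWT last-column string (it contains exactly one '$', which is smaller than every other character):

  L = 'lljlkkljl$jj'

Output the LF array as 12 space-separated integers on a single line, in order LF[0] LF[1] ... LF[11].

Char counts: '$':1, 'j':4, 'k':2, 'l':5
C (first-col start): C('$')=0, C('j')=1, C('k')=5, C('l')=7
L[0]='l': occ=0, LF[0]=C('l')+0=7+0=7
L[1]='l': occ=1, LF[1]=C('l')+1=7+1=8
L[2]='j': occ=0, LF[2]=C('j')+0=1+0=1
L[3]='l': occ=2, LF[3]=C('l')+2=7+2=9
L[4]='k': occ=0, LF[4]=C('k')+0=5+0=5
L[5]='k': occ=1, LF[5]=C('k')+1=5+1=6
L[6]='l': occ=3, LF[6]=C('l')+3=7+3=10
L[7]='j': occ=1, LF[7]=C('j')+1=1+1=2
L[8]='l': occ=4, LF[8]=C('l')+4=7+4=11
L[9]='$': occ=0, LF[9]=C('$')+0=0+0=0
L[10]='j': occ=2, LF[10]=C('j')+2=1+2=3
L[11]='j': occ=3, LF[11]=C('j')+3=1+3=4

Answer: 7 8 1 9 5 6 10 2 11 0 3 4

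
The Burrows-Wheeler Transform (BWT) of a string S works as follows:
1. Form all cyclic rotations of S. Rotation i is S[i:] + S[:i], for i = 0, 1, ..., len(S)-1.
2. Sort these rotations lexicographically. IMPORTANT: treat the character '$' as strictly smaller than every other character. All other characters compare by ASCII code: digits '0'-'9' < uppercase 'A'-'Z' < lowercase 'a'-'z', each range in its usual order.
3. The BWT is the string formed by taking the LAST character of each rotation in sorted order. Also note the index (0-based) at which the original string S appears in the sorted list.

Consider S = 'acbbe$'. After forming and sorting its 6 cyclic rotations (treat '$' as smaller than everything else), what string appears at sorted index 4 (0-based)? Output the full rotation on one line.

All 6 rotations (rotation i = S[i:]+S[:i]):
  rot[0] = acbbe$
  rot[1] = cbbe$a
  rot[2] = bbe$ac
  rot[3] = be$acb
  rot[4] = e$acbb
  rot[5] = $acbbe
Sorted (with $ < everything):
  sorted[0] = $acbbe
  sorted[1] = acbbe$
  sorted[2] = bbe$ac
  sorted[3] = be$acb
  sorted[4] = cbbe$a
  sorted[5] = e$acbb
sorted[4] = cbbe$a

Answer: cbbe$a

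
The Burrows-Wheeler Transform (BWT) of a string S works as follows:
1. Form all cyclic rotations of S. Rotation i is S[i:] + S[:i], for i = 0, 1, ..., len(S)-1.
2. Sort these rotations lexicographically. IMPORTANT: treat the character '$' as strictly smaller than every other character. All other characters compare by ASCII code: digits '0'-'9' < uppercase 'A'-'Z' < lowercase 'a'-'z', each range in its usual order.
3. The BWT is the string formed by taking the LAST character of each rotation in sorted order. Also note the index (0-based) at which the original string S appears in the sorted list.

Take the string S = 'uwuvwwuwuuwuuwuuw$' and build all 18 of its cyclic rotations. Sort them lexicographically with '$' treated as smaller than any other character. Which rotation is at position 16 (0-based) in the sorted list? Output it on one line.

Answer: wuwuuwuuwuuw$uwuvw

Derivation:
All 18 rotations (rotation i = S[i:]+S[:i]):
  rot[0] = uwuvwwuwuuwuuwuuw$
  rot[1] = wuvwwuwuuwuuwuuw$u
  rot[2] = uvwwuwuuwuuwuuw$uw
  rot[3] = vwwuwuuwuuwuuw$uwu
  rot[4] = wwuwuuwuuwuuw$uwuv
  rot[5] = wuwuuwuuwuuw$uwuvw
  rot[6] = uwuuwuuwuuw$uwuvww
  rot[7] = wuuwuuwuuw$uwuvwwu
  rot[8] = uuwuuwuuw$uwuvwwuw
  rot[9] = uwuuwuuw$uwuvwwuwu
  rot[10] = wuuwuuw$uwuvwwuwuu
  rot[11] = uuwuuw$uwuvwwuwuuw
  rot[12] = uwuuw$uwuvwwuwuuwu
  rot[13] = wuuw$uwuvwwuwuuwuu
  rot[14] = uuw$uwuvwwuwuuwuuw
  rot[15] = uw$uwuvwwuwuuwuuwu
  rot[16] = w$uwuvwwuwuuwuuwuu
  rot[17] = $uwuvwwuwuuwuuwuuw
Sorted (with $ < everything):
  sorted[0] = $uwuvwwuwuuwuuwuuw
  sorted[1] = uuw$uwuvwwuwuuwuuw
  sorted[2] = uuwuuw$uwuvwwuwuuw
  sorted[3] = uuwuuwuuw$uwuvwwuw
  sorted[4] = uvwwuwuuwuuwuuw$uw
  sorted[5] = uw$uwuvwwuwuuwuuwu
  sorted[6] = uwuuw$uwuvwwuwuuwu
  sorted[7] = uwuuwuuw$uwuvwwuwu
  sorted[8] = uwuuwuuwuuw$uwuvww
  sorted[9] = uwuvwwuwuuwuuwuuw$
  sorted[10] = vwwuwuuwuuwuuw$uwu
  sorted[11] = w$uwuvwwuwuuwuuwuu
  sorted[12] = wuuw$uwuvwwuwuuwuu
  sorted[13] = wuuwuuw$uwuvwwuwuu
  sorted[14] = wuuwuuwuuw$uwuvwwu
  sorted[15] = wuvwwuwuuwuuwuuw$u
  sorted[16] = wuwuuwuuwuuw$uwuvw
  sorted[17] = wwuwuuwuuwuuw$uwuv
sorted[16] = wuwuuwuuwuuw$uwuvw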